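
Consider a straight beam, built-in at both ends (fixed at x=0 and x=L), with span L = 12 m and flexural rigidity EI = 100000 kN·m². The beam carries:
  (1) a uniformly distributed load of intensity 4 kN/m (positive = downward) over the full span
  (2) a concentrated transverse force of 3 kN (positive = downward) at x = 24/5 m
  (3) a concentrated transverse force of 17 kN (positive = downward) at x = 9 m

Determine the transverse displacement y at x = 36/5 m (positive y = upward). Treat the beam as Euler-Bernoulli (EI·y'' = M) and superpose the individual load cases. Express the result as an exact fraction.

y(36/5) = -9438579/3125000000 m

Load 1 — uniform load w=4 kN/m over full span:
  y_1 = -wx²(L-x)²/(24EI) = -4·(36/5)²·(12-(36/5))²/(24·100000) = -3888/1953125 m
Load 2 — point force P=3 kN at a=24/5 m (b=L-a=36/5):
  y_2 = -Pa²(L-x)²(3bL-(3b+a)(L-x))/(6L³EI)  [x>a] = -3·(24/5)²·(12-(36/5))²·(3·(36/5)·12-(3·(36/5)+(24/5))·(12-(36/5)))/(6·12³·100000) = -9936/48828125 m
Load 3 — point force P=17 kN at a=9 m (b=L-a=3):
  y_3 = -Pb²x²(3aL-(3a+b)x)/(6L³EI)  [x≤a] = -17·3²·(36/5)²·(3·9·12-(3·9+3)·(36/5))/(6·12³·100000) = -4131/5000000 m
Superposition: y = Σ y_i = -9438579/3125000000 m ≈ -0.003020 m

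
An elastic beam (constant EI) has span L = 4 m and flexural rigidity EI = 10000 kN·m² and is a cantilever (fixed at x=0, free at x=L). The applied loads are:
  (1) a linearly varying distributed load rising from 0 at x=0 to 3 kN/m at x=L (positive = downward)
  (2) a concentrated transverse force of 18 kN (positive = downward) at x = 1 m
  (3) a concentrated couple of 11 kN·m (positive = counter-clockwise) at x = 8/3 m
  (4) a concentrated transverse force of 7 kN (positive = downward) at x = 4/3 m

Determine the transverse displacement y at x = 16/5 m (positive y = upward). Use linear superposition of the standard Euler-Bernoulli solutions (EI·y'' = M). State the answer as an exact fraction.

Load 1 — triangular load w₀=3 kN/m (0→w₀ over full span):
  y_1 = (w₀Lx³/12-w₀L²x²/6-w₀x⁵/(120L))/EI = (3·4·(16/5)³/12-3·4²·(16/5)²/6-3·(16/5)⁵/(120·4))/10000 = -50048/9765625 m
Load 2 — point force P=18 kN at a=1 m (b=L-a=3):
  y_2 = -Pa²(3x-a)/(6EI)  [x>a] = -18·1²·(3·(16/5)-1)/(6·10000) = -129/50000 m
Load 3 — applied couple M₀=11 kN·m at a=8/3 m (b=L-a=4/3):
  y_3 = M₀a(2x-a)/(2EI)  [x>a] = 11·(8/3)·(2·(16/5)-(8/3))/(2·10000) = 154/28125 m
Load 4 — point force P=7 kN at a=4/3 m (b=L-a=8/3):
  y_4 = -Pa²(3x-a)/(6EI)  [x>a] = -7·(4/3)²·(3·(16/5)-(4/3))/(6·10000) = -434/253125 m
Superposition: y = Σ y_i = -49915333/12656250000 m ≈ -0.003944 m

y(16/5) = -49915333/12656250000 m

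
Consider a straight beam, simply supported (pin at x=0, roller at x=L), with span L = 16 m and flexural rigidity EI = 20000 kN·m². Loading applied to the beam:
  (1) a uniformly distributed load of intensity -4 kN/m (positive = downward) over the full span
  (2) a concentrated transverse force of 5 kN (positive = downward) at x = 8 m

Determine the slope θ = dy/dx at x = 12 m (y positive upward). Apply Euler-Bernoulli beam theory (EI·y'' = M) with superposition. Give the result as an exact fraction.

θ(12) = -307/15000 rad

Load 1 — uniform load w=-4 kN/m over full span:
  θ_1 = -w(L³-6Lx²+4x³)/(24EI) = -(-4)·(16³-6·16·12²+4·12³)/(24·20000) = -44/1875 rad
Load 2 — point force P=5 kN at a=8 m (b=L-a=8):
  θ_2 = -Pa(2L²-6Lx+3x²+a²)/(6LEI)  [x>a] = -5·8·(2·16²-6·16·12+3·12²+8²)/(6·16·20000) = 3/1000 rad
Superposition: θ = Σ θ_i = -307/15000 rad ≈ -0.020467 rad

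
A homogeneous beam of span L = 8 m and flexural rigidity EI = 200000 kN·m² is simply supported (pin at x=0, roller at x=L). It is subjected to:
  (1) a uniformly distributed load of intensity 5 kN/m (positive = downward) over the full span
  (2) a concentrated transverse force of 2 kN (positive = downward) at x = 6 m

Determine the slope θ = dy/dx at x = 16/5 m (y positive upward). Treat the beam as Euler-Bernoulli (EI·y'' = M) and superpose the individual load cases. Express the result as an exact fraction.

Load 1 — uniform load w=5 kN/m over full span:
  θ_1 = -w(L³-6Lx²+4x³)/(24EI) = -5·(8³-6·8·(16/5)²+4·(16/5)³)/(24·200000) = -37/234375 rad
Load 2 — point force P=2 kN at a=6 m (b=L-a=2):
  θ_2 = -Pb(L²-b²-3x²)/(6LEI)  [x≤a] = -2·2·(8²-2²-3·(16/5)²)/(6·8·200000) = -61/5000000 rad
Superposition: θ = Σ θ_i = -2551/15000000 rad ≈ -0.000170 rad

θ(16/5) = -2551/15000000 rad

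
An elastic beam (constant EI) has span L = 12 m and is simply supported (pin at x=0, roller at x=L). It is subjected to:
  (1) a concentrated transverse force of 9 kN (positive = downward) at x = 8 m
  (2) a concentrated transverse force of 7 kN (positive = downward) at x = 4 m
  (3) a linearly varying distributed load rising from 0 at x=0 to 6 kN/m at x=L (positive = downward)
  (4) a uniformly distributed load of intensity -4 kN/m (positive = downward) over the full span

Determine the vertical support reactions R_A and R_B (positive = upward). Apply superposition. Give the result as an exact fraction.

Load 1 — point force P=9 kN at a=8 m (b=L-a=4):
  R_A = Pb/L = 9·4/12 = 3 kN
  R_B = Pa/L = 9·8/12 = 6 kN
Load 2 — point force P=7 kN at a=4 m (b=L-a=8):
  R_A = Pb/L = 7·8/12 = 14/3 kN
  R_B = Pa/L = 7·4/12 = 7/3 kN
Load 3 — triangular load w₀=6 kN/m (0→w₀ over full span):
  R_A = w₀L/6 = 6·12/6 = 12 kN
  R_B = w₀L/3 = 6·12/3 = 24 kN
Load 4 — uniform load w=-4 kN/m over full span:
  R_A = wL/2 = (-4)·12/2 = -24 kN
  R_B = wL/2 = (-4)·12/2 = -24 kN
Superposition: R_A = -13/3 kN, R_B = 25/3 kN

R_A = -13/3 kN, R_B = 25/3 kN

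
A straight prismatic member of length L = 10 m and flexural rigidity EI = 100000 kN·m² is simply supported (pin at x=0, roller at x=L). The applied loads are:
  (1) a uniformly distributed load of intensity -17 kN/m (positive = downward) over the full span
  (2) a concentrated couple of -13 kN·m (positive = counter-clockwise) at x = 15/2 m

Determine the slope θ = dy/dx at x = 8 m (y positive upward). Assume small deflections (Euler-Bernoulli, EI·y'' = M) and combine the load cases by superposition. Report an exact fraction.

Load 1 — uniform load w=-17 kN/m over full span:
  θ_1 = -w(L³-6Lx²+4x³)/(24EI) = -(-17)·(10³-6·10·8²+4·8³)/(24·100000) = -561/100000 rad
Load 2 — applied couple M₀=-13 kN·m at a=15/2 m (b=L-a=5/2):
  θ_2 = (M₀x²/(2L)-M₀(x-a)+C₁)/EI  [x>a] with C₁=M₀(3b²-L²)/(6L)=845/48 = ((-13)·8²/(2·10)-(-13)·(8-(15/2))+(845/48))/100000 = -4199/24000000 rad
Superposition: θ = Σ θ_i = -138839/24000000 rad ≈ -0.005785 rad

θ(8) = -138839/24000000 rad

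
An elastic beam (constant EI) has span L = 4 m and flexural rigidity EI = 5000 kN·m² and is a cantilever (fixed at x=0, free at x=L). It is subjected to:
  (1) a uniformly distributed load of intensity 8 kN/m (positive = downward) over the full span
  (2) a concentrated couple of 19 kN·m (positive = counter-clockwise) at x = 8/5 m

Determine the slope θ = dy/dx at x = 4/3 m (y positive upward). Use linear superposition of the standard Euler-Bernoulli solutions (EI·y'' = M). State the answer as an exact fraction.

Load 1 — uniform load w=8 kN/m over full span:
  θ_1 = -wx(x²-3Lx+3L²)/(6EI) = -8·(4/3)·((4/3)²-3·4·(4/3)+3·4²)/(6·5000) = -608/50625 rad
Load 2 — applied couple M₀=19 kN·m at a=8/5 m (b=L-a=12/5):
  θ_2 = M₀x/EI  [x≤a] = 19·(4/3)/5000 = 19/3750 rad
Superposition: θ = Σ θ_i = -703/101250 rad ≈ -0.006943 rad

θ(4/3) = -703/101250 rad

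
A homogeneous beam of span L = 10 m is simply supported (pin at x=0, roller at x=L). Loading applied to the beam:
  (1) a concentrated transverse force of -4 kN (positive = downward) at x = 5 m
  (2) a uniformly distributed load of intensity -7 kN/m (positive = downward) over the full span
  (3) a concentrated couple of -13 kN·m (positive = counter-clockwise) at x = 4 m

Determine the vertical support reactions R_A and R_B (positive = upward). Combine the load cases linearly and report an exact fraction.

R_A = -383/10 kN, R_B = -357/10 kN

Load 1 — point force P=-4 kN at a=5 m (b=L-a=5):
  R_A = Pb/L = (-4)·5/10 = -2 kN
  R_B = Pa/L = (-4)·5/10 = -2 kN
Load 2 — uniform load w=-7 kN/m over full span:
  R_A = wL/2 = (-7)·10/2 = -35 kN
  R_B = wL/2 = (-7)·10/2 = -35 kN
Load 3 — applied couple M₀=-13 kN·m at a=4 m (b=L-a=6):
  R_A = M₀/L = (-13)/10 = -13/10 kN
  R_B = -M₀/L = -(-13)/10 = 13/10 kN
Superposition: R_A = -383/10 kN, R_B = -357/10 kN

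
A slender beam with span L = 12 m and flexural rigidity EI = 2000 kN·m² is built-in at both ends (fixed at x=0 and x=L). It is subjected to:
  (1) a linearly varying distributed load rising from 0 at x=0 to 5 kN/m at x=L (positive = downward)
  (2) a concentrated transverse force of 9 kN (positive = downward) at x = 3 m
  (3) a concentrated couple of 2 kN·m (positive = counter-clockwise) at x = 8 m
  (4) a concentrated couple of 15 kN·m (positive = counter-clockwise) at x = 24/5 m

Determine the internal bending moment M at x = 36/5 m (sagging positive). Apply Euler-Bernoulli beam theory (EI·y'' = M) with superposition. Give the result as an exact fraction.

Load 1 — triangular load w₀=5 kN/m (0→w₀ over full span):
  M_1 = 3w₀Lx/20 - w₀L²/30 - w₀x³/(6L) = 3·5·12·(36/5)/20 - 5·12²/30 - 5·(36/5)³/(6·12) = 372/25 kN·m
Load 2 — point force P=9 kN at a=3 m (b=L-a=9):
  M_2 = Pa²(a+3b)(L-x)/L³ - Pa²b/L²  [x>a] = 9·3²·(3+3·9)·(12-(36/5))/12³ - 9·3²·9/12² = 27/16 kN·m
Load 3 — applied couple M₀=2 kN·m at a=8 m (b=L-a=4):
  M_3 = R_Ax - M_A  [x≤a] with R_A=2/9, M_A=2/3 = (2/9)·(36/5) - (2/3) = 14/15 kN·m
Load 4 — applied couple M₀=15 kN·m at a=24/5 m (b=L-a=36/5):
  M_4 = R_Ax - M_A - M₀  [x>a] with R_A=9/5, M_A=9/5 = (9/5)·(36/5) - (9/5) - 15 = -96/25 kN·m
Superposition: M = Σ M_i = 16393/1200 kN·m ≈ 13.660833 kN·m

M(36/5) = 16393/1200 kN·m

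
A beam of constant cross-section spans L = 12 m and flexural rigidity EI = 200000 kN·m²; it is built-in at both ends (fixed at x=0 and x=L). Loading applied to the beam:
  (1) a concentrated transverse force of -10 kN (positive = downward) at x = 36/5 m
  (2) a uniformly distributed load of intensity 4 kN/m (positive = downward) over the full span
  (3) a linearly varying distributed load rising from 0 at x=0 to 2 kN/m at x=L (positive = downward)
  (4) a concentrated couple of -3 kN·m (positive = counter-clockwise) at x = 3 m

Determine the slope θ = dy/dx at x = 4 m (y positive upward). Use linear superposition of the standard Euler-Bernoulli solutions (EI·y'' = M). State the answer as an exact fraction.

θ(4) = -16931/90000000 rad

Load 1 — point force P=-10 kN at a=36/5 m (b=L-a=24/5):
  θ_1 = -Pb²x(2aL-(3a+b)x)/(2L³EI)  [x≤a] = -(-10)·(24/5)²·4·(2·(36/5)·12-(3·(36/5)+(24/5))·4)/(2·12³·200000) = 7/78125 rad
Load 2 — uniform load w=4 kN/m over full span:
  θ_2 = -wx(L-x)(L-2x)/(12EI) = -4·4·(12-4)·(12-2·4)/(12·200000) = -2/9375 rad
Load 3 — triangular load w₀=2 kN/m (0→w₀ over full span):
  θ_3 = -w₀(2x(L-x)(L-2x)(x+2L)+x²(L-x)²)/(120LEI) = -2·(2·4·(12-4)·(12-2·4)·(4+2·12)+4²·(12-4)²)/(120·12·200000) = -8/140625 rad
Load 4 — applied couple M₀=-3 kN·m at a=3 m (b=L-a=9):
  θ_4 = (R_Ax²/2 - M_Ax - M₀(x-a))/EI  [x>a] with R_A=-9/32, M_A=9/16 = ((-9/32)·4²/2 - (9/16)·4 - (-3)·(4-3))/200000 = -3/400000 rad
Superposition: θ = Σ θ_i = -16931/90000000 rad ≈ -0.000188 rad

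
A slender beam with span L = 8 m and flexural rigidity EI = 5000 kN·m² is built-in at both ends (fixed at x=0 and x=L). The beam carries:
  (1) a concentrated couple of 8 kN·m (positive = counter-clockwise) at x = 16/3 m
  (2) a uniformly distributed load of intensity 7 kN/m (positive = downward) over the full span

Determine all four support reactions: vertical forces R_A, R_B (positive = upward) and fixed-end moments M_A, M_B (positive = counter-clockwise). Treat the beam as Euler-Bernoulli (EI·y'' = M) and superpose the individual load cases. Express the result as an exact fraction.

Load 1 — applied couple M₀=8 kN·m at a=16/3 m (b=L-a=8/3):
  R_A = 6M₀ab/L³ = 6·8·(16/3)·(8/3)/8³ = 4/3 kN
  M_A = M₀b(2a-b)/L² = 8·(8/3)·(2·(16/3)-(8/3))/8² = 8/3 kN·m
  R_B = -6M₀ab/L³ = -6·8·(16/3)·(8/3)/8³ = -4/3 kN
  M_B = M₀a(2b-a)/L² = 8·(16/3)·(2·(8/3)-(16/3))/8² = 0 kN·m
Load 2 — uniform load w=7 kN/m over full span:
  R_A = wL/2 = 7·8/2 = 28 kN
  M_A = wL²/12 = 7·8²/12 = 112/3 kN·m
  R_B = wL/2 = 7·8/2 = 28 kN
  M_B = -wL²/12 = -7·8²/12 = -112/3 kN·m
Superposition: R_A = 88/3 kN, M_A = 40 kN·m, R_B = 80/3 kN, M_B = -112/3 kN·m

R_A = 88/3 kN, M_A = 40 kN·m, R_B = 80/3 kN, M_B = -112/3 kN·m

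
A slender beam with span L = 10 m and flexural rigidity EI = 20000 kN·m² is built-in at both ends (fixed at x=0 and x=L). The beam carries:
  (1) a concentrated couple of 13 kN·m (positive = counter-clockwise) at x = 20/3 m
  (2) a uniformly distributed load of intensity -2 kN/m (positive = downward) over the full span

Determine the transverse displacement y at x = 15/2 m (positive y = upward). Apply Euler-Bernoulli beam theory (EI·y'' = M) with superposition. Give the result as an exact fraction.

Load 1 — applied couple M₀=13 kN·m at a=20/3 m (b=L-a=10/3):
  y_1 = (R_Ax³/6 - M_Ax²/2 - M₀(x-a)²/2)/EI  [x>a] with R_A=26/15, M_A=13/3 = ((26/15)·(15/2)³/6 - (13/3)·(15/2)²/2 - 13·((15/2)-(20/3))²/2)/20000 = -13/57600 m
Load 2 — uniform load w=-2 kN/m over full span:
  y_2 = -wx²(L-x)²/(24EI) = -(-2)·(15/2)²·(10-(15/2))²/(24·20000) = 3/2048 m
Superposition: y = Σ y_i = 571/460800 m ≈ 0.001239 m

y(15/2) = 571/460800 m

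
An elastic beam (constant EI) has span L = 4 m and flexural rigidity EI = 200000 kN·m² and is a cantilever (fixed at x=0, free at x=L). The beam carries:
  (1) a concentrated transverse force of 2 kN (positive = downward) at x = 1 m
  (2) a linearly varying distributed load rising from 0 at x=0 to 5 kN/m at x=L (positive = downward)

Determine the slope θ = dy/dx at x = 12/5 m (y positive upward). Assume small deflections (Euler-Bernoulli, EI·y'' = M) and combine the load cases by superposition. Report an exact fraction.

Load 1 — point force P=2 kN at a=1 m (b=L-a=3):
  θ_1 = -Pa²/(2EI)  [x>a] = -2·1²/(2·200000) = -1/200000 rad
Load 2 — triangular load w₀=5 kN/m (0→w₀ over full span):
  θ_2 = (w₀Lx²/4-w₀L²x/3-w₀x⁴/(24L))/EI = (5·4·(12/5)²/4-5·4²·(12/5)/3-5·(12/5)⁴/(24·4))/200000 = -577/3125000 rad
Superposition: θ = Σ θ_i = -4741/25000000 rad ≈ -0.000190 rad

θ(12/5) = -4741/25000000 rad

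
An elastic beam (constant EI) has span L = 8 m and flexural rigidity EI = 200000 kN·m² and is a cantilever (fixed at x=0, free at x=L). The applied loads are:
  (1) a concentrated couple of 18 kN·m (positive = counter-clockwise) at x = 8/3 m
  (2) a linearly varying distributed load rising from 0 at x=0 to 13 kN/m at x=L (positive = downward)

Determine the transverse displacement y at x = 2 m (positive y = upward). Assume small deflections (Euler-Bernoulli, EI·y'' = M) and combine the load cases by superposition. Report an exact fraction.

Load 1 — applied couple M₀=18 kN·m at a=8/3 m (b=L-a=16/3):
  y_1 = M₀x²/(2EI)  [x≤a] = 18·2²/(2·200000) = 9/50000 m
Load 2 — triangular load w₀=13 kN/m (0→w₀ over full span):
  y_2 = (w₀Lx³/12-w₀L²x²/6-w₀x⁵/(120L))/EI = (13·8·2³/12-13·8²·2²/6-13·2⁵/(120·8))/200000 = -14573/6000000 m
Superposition: y = Σ y_i = -13493/6000000 m ≈ -0.002249 m

y(2) = -13493/6000000 m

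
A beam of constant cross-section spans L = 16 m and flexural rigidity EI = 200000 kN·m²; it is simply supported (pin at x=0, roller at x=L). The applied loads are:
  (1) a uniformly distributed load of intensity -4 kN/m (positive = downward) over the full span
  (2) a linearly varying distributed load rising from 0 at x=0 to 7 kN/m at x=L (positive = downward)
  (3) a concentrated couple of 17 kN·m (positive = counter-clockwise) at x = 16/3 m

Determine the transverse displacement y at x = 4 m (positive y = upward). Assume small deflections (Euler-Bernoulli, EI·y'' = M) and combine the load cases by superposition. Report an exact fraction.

Load 1 — uniform load w=-4 kN/m over full span:
  y_1 = -wx(L³-2Lx²+x³)/(24EI) = -(-4)·4·(16³-2·16·4²+4³)/(24·200000) = 38/3125 m
Load 2 — triangular load w₀=7 kN/m (0→w₀ over full span):
  y_2 = -w₀x(7L⁴-10L²x²+3x⁴)/(360LEI) = -7·4·(7·16⁴-10·16²·4²+3·4⁴)/(360·16·200000) = -763/75000 m
Load 3 — applied couple M₀=17 kN·m at a=16/3 m (b=L-a=32/3):
  y_3 = (M₀x³/(6L)+C₁x)/EI  [x≤a] with C₁=M₀(3b²-L²)/(6L)=136/9 = (17·4³/(6·16)+(136/9)·4)/200000 = 323/900000 m
Superposition: y = Σ y_i = 2111/900000 m ≈ 0.002346 m

y(4) = 2111/900000 m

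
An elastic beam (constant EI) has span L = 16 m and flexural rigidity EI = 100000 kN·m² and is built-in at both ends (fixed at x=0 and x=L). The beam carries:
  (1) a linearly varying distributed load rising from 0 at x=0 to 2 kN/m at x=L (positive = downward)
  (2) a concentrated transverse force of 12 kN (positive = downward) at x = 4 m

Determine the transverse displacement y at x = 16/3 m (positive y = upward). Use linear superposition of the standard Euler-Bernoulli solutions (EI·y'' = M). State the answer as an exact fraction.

Load 1 — triangular load w₀=2 kN/m (0→w₀ over full span):
  y_1 = -w₀x²(L-x)²(x+2L)/(120LEI) = -2·(16/3)²·(16-(16/3))²·((16/3)+2·16)/(120·16·100000) = -14336/11390625 m
Load 2 — point force P=12 kN at a=4 m (b=L-a=12):
  y_2 = -Pa²(L-x)²(3bL-(3b+a)(L-x))/(6L³EI)  [x>a] = -12·4²·(16-(16/3))²·(3·12·16-(3·12+4)·(16-(16/3)))/(6·16³·100000) = -112/84375 m
Superposition: y = Σ y_i = -29456/11390625 m ≈ -0.002586 m

y(16/3) = -29456/11390625 m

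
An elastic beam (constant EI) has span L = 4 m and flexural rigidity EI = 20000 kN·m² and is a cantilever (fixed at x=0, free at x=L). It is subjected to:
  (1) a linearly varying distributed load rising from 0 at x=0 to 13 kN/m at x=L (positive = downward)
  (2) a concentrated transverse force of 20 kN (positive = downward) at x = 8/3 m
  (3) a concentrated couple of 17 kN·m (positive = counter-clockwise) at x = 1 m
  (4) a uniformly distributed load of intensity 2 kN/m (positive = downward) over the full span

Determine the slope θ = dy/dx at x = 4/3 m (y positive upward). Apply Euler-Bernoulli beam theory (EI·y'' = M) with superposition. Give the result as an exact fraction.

Load 1 — triangular load w₀=13 kN/m (0→w₀ over full span):
  θ_1 = (w₀Lx²/4-w₀L²x/3-w₀x⁴/(24L))/EI = (13·4·(4/3)²/4-13·4²·(4/3)/3-13·(4/3)⁴/(24·4))/20000 = -2119/607500 rad
Load 2 — point force P=20 kN at a=8/3 m (b=L-a=4/3):
  θ_2 = -Px(2a-x)/(2EI)  [x≤a] = -20·(4/3)·(2·(8/3)-(4/3))/(2·20000) = -1/375 rad
Load 3 — applied couple M₀=17 kN·m at a=1 m (b=L-a=3):
  θ_3 = M₀a/EI  [x>a] = 17·1/20000 = 17/20000 rad
Load 4 — uniform load w=2 kN/m over full span:
  θ_4 = -wx(x²-3Lx+3L²)/(6EI) = -2·(4/3)·((4/3)²-3·4·(4/3)+3·4²)/(6·20000) = -38/50625 rad
Superposition: θ = Σ θ_i = -29429/4860000 rad ≈ -0.006055 rad

θ(4/3) = -29429/4860000 rad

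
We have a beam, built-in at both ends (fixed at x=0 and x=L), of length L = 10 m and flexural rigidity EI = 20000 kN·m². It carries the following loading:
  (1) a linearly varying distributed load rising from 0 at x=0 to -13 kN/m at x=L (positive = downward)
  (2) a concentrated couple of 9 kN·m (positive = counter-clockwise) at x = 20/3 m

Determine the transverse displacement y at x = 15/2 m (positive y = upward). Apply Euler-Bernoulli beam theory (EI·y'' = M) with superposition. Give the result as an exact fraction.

Load 1 — triangular load w₀=-13 kN/m (0→w₀ over full span):
  y_1 = -w₀x²(L-x)²(x+2L)/(120LEI) = -(-13)·(15/2)²·(10-(15/2))²·((15/2)+2·10)/(120·10·20000) = 429/81920 m
Load 2 — applied couple M₀=9 kN·m at a=20/3 m (b=L-a=10/3):
  y_2 = (R_Ax³/6 - M_Ax²/2 - M₀(x-a)²/2)/EI  [x>a] with R_A=6/5, M_A=3 = ((6/5)·(15/2)³/6 - 3·(15/2)²/2 - 9·((15/2)-(20/3))²/2)/20000 = -1/6400 m
Superposition: y = Σ y_i = 2081/409600 m ≈ 0.005081 m

y(15/2) = 2081/409600 m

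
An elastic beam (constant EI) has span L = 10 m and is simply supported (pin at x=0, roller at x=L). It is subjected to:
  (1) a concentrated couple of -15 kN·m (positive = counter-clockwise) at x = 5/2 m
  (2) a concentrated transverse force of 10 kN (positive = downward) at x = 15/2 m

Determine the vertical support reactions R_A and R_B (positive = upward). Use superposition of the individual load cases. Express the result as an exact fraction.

Load 1 — applied couple M₀=-15 kN·m at a=5/2 m (b=L-a=15/2):
  R_A = M₀/L = (-15)/10 = -3/2 kN
  R_B = -M₀/L = -(-15)/10 = 3/2 kN
Load 2 — point force P=10 kN at a=15/2 m (b=L-a=5/2):
  R_A = Pb/L = 10·(5/2)/10 = 5/2 kN
  R_B = Pa/L = 10·(15/2)/10 = 15/2 kN
Superposition: R_A = 1 kN, R_B = 9 kN

R_A = 1 kN, R_B = 9 kN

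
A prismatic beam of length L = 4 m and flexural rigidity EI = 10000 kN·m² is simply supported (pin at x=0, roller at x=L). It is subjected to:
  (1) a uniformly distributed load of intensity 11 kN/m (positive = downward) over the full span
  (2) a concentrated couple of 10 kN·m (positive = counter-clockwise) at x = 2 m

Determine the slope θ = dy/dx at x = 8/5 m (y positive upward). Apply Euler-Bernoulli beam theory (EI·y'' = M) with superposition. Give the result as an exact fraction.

θ(8/5) = -2681/3750000 rad

Load 1 — uniform load w=11 kN/m over full span:
  θ_1 = -w(L³-6Lx²+4x³)/(24EI) = -11·(4³-6·4·(8/5)²+4·(8/5)³)/(24·10000) = -407/468750 rad
Load 2 — applied couple M₀=10 kN·m at a=2 m (b=L-a=2):
  θ_2 = (M₀x²/(2L)+C₁)/EI  [x≤a] with C₁=M₀(3b²-L²)/(6L)=-5/3 = (10·(8/5)²/(2·4)+(-5/3))/10000 = 23/150000 rad
Superposition: θ = Σ θ_i = -2681/3750000 rad ≈ -0.000715 rad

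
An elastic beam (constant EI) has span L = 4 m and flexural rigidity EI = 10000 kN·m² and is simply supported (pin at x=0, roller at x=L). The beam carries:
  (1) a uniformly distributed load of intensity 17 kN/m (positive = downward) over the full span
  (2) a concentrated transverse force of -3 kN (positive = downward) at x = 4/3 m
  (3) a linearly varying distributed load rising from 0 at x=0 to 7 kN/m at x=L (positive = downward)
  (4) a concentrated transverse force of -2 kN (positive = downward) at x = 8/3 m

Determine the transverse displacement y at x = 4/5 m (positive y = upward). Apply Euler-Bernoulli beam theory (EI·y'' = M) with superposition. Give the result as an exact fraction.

Load 1 — uniform load w=17 kN/m over full span:
  y_1 = -wx(L³-2Lx²+x³)/(24EI) = -17·(4/5)·(4³-2·4·(4/5)²+(4/5)³)/(24·10000) = -3944/1171875 m
Load 2 — point force P=-3 kN at a=4/3 m (b=L-a=8/3):
  y_2 = -Pbx(L²-b²-x²)/(6LEI)  [x≤a] = -(-3)·(8/3)·(4/5)·(4²-(8/3)²-(4/5)²)/(6·4·10000) = 464/2109375 m
Load 3 — triangular load w₀=7 kN/m (0→w₀ over full span):
  y_3 = -w₀x(7L⁴-10L²x²+3x⁴)/(360LEI) = -7·(4/5)·(7·4⁴-10·4²·(4/5)²+3·(4/5)⁴)/(360·4·10000) = -19264/29296875 m
Load 4 — point force P=-2 kN at a=8/3 m (b=L-a=4/3):
  y_4 = -Pbx(L²-b²-x²)/(6LEI)  [x≤a] = -(-2)·(4/3)·(4/5)·(4²-(4/3)²-(4/5)²)/(6·4·10000) = 764/6328125 m
Superposition: y = Σ y_i = -2912828/791015625 m ≈ -0.003682 m

y(4/5) = -2912828/791015625 m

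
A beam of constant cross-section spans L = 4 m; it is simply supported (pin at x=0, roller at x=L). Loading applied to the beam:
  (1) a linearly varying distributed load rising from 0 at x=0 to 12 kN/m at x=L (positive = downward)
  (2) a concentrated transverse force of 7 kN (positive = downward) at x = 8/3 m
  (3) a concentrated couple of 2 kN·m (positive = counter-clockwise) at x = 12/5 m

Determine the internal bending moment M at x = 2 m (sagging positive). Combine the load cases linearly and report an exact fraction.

M(2) = 53/3 kN·m

Load 1 — triangular load w₀=12 kN/m (0→w₀ over full span):
  M_1 = w₀Lx/6 - w₀x³/(6L) = 12·4·2/6 - 12·2³/(6·4) = 12 kN·m
Load 2 — point force P=7 kN at a=8/3 m (b=L-a=4/3):
  M_2 = Pbx/L  [x≤a] = 7·(4/3)·2/4 = 14/3 kN·m
Load 3 — applied couple M₀=2 kN·m at a=12/5 m (b=L-a=8/5):
  M_3 = M₀x/L  [x≤a] = 2·2/4 = 1 kN·m
Superposition: M = Σ M_i = 53/3 kN·m ≈ 17.666667 kN·m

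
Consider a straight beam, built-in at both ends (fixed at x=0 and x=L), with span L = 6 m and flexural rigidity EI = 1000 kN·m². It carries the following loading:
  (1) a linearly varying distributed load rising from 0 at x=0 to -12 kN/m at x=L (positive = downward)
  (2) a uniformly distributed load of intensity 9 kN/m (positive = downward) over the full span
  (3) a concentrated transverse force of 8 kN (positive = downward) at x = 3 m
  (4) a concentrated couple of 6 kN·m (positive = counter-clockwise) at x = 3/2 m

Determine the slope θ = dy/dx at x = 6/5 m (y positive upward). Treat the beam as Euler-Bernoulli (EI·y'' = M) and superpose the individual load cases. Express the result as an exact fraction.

θ(6/5) = -2511/312500 rad

Load 1 — triangular load w₀=-12 kN/m (0→w₀ over full span):
  θ_1 = -w₀(2x(L-x)(L-2x)(x+2L)+x²(L-x)²)/(120LEI) = -(-12)·(2·(6/5)·(6-(6/5))·(6-2·(6/5))·((6/5)+2·6)+(6/5)²·(6-(6/5))²)/(120·6·1000) = 756/78125 rad
Load 2 — uniform load w=9 kN/m over full span:
  θ_2 = -wx(L-x)(L-2x)/(12EI) = -9·(6/5)·(6-(6/5))·(6-2·(6/5))/(12·1000) = -243/15625 rad
Load 3 — point force P=8 kN at a=3 m (b=L-a=3):
  θ_3 = -Pb²x(2aL-(3a+b)x)/(2L³EI)  [x≤a] = -8·3²·(6/5)·(2·3·6-(3·3+3)·(6/5))/(2·6³·1000) = -27/6250 rad
Load 4 — applied couple M₀=6 kN·m at a=3/2 m (b=L-a=9/2):
  θ_4 = (R_Ax²/2 - M_Ax)/EI  [x≤a] with R_A=9/8, M_A=-9/8 = ((9/8)·(6/5)²/2 - (-9/8)·(6/5))/1000 = 27/12500 rad
Superposition: θ = Σ θ_i = -2511/312500 rad ≈ -0.008035 rad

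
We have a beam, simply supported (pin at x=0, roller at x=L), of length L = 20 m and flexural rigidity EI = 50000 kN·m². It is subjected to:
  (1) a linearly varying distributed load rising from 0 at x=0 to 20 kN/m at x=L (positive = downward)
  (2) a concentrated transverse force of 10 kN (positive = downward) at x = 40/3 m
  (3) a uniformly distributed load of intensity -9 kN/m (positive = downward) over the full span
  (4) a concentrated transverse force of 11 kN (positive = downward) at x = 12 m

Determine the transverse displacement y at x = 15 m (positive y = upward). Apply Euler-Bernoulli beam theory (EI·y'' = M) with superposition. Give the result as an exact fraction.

y(15) = -1458517/16200000 m

Load 1 — triangular load w₀=20 kN/m (0→w₀ over full span):
  y_1 = -w₀x(7L⁴-10L²x²+3x⁴)/(360LEI) = -20·15·(7·20⁴-10·20²·15²+3·15⁴)/(360·20·50000) = -119/384 m
Load 2 — point force P=10 kN at a=40/3 m (b=L-a=20/3):
  y_2 = -Pa(L-x)(2Lx-a²-x²)/(6LEI)  [x>a] = -10·(40/3)·(20-15)·(2·20·15-(40/3)²-15²)/(6·20·50000) = -71/3240 m
Load 3 — uniform load w=-9 kN/m over full span:
  y_3 = -wx(L³-2Lx²+x³)/(24EI) = -(-9)·15·(20³-2·20·15²+15³)/(24·50000) = 171/640 m
Load 4 — point force P=11 kN at a=12 m (b=L-a=8):
  y_4 = -Pa(L-x)(2Lx-a²-x²)/(6LEI)  [x>a] = -11·12·(20-15)·(2·20·15-12²-15²)/(6·20·50000) = -2541/100000 m
Superposition: y = Σ y_i = -1458517/16200000 m ≈ -0.090032 m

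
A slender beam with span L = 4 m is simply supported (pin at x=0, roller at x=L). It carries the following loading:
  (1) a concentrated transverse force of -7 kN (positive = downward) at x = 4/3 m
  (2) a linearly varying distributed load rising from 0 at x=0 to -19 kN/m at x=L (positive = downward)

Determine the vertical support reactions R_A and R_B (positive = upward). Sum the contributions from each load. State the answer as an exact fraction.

R_A = -52/3 kN, R_B = -83/3 kN

Load 1 — point force P=-7 kN at a=4/3 m (b=L-a=8/3):
  R_A = Pb/L = (-7)·(8/3)/4 = -14/3 kN
  R_B = Pa/L = (-7)·(4/3)/4 = -7/3 kN
Load 2 — triangular load w₀=-19 kN/m (0→w₀ over full span):
  R_A = w₀L/6 = (-19)·4/6 = -38/3 kN
  R_B = w₀L/3 = (-19)·4/3 = -76/3 kN
Superposition: R_A = -52/3 kN, R_B = -83/3 kN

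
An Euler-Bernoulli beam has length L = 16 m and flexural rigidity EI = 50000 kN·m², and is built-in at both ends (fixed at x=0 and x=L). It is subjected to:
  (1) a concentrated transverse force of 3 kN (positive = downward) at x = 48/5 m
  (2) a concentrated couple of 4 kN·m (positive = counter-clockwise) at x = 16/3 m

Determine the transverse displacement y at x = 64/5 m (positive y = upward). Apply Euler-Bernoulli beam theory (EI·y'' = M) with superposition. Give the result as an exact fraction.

Load 1 — point force P=3 kN at a=48/5 m (b=L-a=32/5):
  y_1 = -Pa²(L-x)²(3bL-(3b+a)(L-x))/(6L³EI)  [x>a] = -3·(48/5)²·(16-(64/5))²·(3·(32/5)·16-(3·(32/5)+(48/5))·(16-(64/5)))/(6·16³·50000) = -24192/48828125 m
Load 2 — applied couple M₀=4 kN·m at a=16/3 m (b=L-a=32/3):
  y_2 = (R_Ax³/6 - M_Ax²/2 - M₀(x-a)²/2)/EI  [x>a] with R_A=1/3, M_A=0 = ((1/3)·(64/5)³/6 - 0·(64/5)²/2 - 4·((64/5)-(16/3))²/2)/50000 = 352/3515625 m
Superposition: y = Σ y_i = -173728/439453125 m ≈ -0.000395 m

y(64/5) = -173728/439453125 m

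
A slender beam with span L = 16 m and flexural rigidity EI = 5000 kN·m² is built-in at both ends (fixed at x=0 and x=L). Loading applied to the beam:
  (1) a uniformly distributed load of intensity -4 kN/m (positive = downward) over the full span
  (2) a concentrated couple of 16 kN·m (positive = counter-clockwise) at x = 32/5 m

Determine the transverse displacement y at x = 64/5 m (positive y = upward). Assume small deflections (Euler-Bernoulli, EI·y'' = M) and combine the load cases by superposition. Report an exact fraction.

y(64/5) = 349184/5859375 m

Load 1 — uniform load w=-4 kN/m over full span:
  y_1 = -wx²(L-x)²/(24EI) = -(-4)·(64/5)²·(16-(64/5))²/(24·5000) = 65536/1171875 m
Load 2 — applied couple M₀=16 kN·m at a=32/5 m (b=L-a=48/5):
  y_2 = (R_Ax³/6 - M_Ax²/2 - M₀(x-a)²/2)/EI  [x>a] with R_A=36/25, M_A=48/25 = ((36/25)·(64/5)³/6 - (48/25)·(64/5)²/2 - 16·((64/5)-(32/5))²/2)/5000 = 7168/1953125 m
Superposition: y = Σ y_i = 349184/5859375 m ≈ 0.059594 m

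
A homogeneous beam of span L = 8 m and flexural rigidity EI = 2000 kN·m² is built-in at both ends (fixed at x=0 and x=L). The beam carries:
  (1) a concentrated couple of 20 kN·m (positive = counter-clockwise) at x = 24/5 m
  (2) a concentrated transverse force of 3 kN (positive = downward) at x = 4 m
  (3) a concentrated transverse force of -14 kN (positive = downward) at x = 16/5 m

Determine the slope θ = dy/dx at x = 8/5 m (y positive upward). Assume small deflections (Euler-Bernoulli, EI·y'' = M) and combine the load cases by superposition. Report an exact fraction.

θ(8/5) = 2219/781250 rad

Load 1 — applied couple M₀=20 kN·m at a=24/5 m (b=L-a=16/5):
  θ_1 = (R_Ax²/2 - M_Ax)/EI  [x≤a] with R_A=18/5, M_A=32/5 = ((18/5)·(8/5)²/2 - (32/5)·(8/5))/2000 = -44/15625 rad
Load 2 — point force P=3 kN at a=4 m (b=L-a=4):
  θ_2 = -Pb²x(2aL-(3a+b)x)/(2L³EI)  [x≤a] = -3·4²·(8/5)·(2·4·8-(3·4+4)·(8/5))/(2·8³·2000) = -9/6250 rad
Load 3 — point force P=-14 kN at a=16/5 m (b=L-a=24/5):
  θ_3 = -Pb²x(2aL-(3a+b)x)/(2L³EI)  [x≤a] = -(-14)·(24/5)²·(8/5)·(2·(16/5)·8-(3·(16/5)+(24/5))·(8/5))/(2·8³·2000) = 2772/390625 rad
Superposition: θ = Σ θ_i = 2219/781250 rad ≈ 0.002840 rad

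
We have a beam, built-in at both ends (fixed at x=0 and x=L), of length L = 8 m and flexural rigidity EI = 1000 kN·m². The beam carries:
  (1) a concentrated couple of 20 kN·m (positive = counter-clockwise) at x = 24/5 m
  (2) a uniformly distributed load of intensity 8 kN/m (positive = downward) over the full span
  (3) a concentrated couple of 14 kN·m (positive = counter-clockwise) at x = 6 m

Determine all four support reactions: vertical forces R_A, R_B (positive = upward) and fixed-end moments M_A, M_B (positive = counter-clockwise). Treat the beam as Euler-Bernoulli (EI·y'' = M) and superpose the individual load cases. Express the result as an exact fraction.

R_A = 6011/160 kN, M_A = 6413/120 kN·m, R_B = 4229/160 kN, M_B = -5147/120 kN·m

Load 1 — applied couple M₀=20 kN·m at a=24/5 m (b=L-a=16/5):
  R_A = 6M₀ab/L³ = 6·20·(24/5)·(16/5)/8³ = 18/5 kN
  M_A = M₀b(2a-b)/L² = 20·(16/5)·(2·(24/5)-(16/5))/8² = 32/5 kN·m
  R_B = -6M₀ab/L³ = -6·20·(24/5)·(16/5)/8³ = -18/5 kN
  M_B = M₀a(2b-a)/L² = 20·(24/5)·(2·(16/5)-(24/5))/8² = 12/5 kN·m
Load 2 — uniform load w=8 kN/m over full span:
  R_A = wL/2 = 8·8/2 = 32 kN
  M_A = wL²/12 = 8·8²/12 = 128/3 kN·m
  R_B = wL/2 = 8·8/2 = 32 kN
  M_B = -wL²/12 = -8·8²/12 = -128/3 kN·m
Load 3 — applied couple M₀=14 kN·m at a=6 m (b=L-a=2):
  R_A = 6M₀ab/L³ = 6·14·6·2/8³ = 63/32 kN
  M_A = M₀b(2a-b)/L² = 14·2·(2·6-2)/8² = 35/8 kN·m
  R_B = -6M₀ab/L³ = -6·14·6·2/8³ = -63/32 kN
  M_B = M₀a(2b-a)/L² = 14·6·(2·2-6)/8² = -21/8 kN·m
Superposition: R_A = 6011/160 kN, M_A = 6413/120 kN·m, R_B = 4229/160 kN, M_B = -5147/120 kN·m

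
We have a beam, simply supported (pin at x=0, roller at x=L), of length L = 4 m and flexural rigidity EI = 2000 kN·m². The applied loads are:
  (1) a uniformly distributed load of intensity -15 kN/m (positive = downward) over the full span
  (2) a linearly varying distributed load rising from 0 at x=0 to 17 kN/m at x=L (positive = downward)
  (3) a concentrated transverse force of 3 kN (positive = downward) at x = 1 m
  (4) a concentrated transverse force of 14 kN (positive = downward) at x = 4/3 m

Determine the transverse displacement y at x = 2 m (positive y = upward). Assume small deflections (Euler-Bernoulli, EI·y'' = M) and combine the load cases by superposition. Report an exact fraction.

Load 1 — uniform load w=-15 kN/m over full span:
  y_1 = -wx(L³-2Lx²+x³)/(24EI) = -(-15)·2·(4³-2·4·2²+2³)/(24·2000) = 1/40 m
Load 2 — triangular load w₀=17 kN/m (0→w₀ over full span):
  y_2 = -w₀x(7L⁴-10L²x²+3x⁴)/(360LEI) = -17·2·(7·4⁴-10·4²·2²+3·2⁴)/(360·4·2000) = -17/1200 m
Load 3 — point force P=3 kN at a=1 m (b=L-a=3):
  y_3 = -Pa(L-x)(2Lx-a²-x²)/(6LEI)  [x>a] = -3·1·(4-2)·(2·4·2-1²-2²)/(6·4·2000) = -11/8000 m
Load 4 — point force P=14 kN at a=4/3 m (b=L-a=8/3):
  y_4 = -Pa(L-x)(2Lx-a²-x²)/(6LEI)  [x>a] = -14·(4/3)·(4-2)·(2·4·2-(4/3)²-2²)/(6·4·2000) = -161/20250 m
Superposition: y = Σ y_i = 977/648000 m ≈ 0.001508 m

y(2) = 977/648000 m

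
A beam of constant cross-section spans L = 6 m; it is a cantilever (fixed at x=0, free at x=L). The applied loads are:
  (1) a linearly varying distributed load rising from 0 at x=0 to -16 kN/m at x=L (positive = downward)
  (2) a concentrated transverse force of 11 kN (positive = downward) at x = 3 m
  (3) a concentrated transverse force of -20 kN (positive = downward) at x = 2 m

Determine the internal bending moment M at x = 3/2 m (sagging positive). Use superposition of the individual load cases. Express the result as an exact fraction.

Load 1 — triangular load w₀=-16 kN/m (0→w₀ over full span):
  M_1 = w₀Lx/2 - w₀L²/3 - w₀x³/(6L) = (-16)·6·(3/2)/2 - (-16)·6²/3 - (-16)·(3/2)³/(6·6) = 243/2 kN·m
Load 2 — point force P=11 kN at a=3 m (b=L-a=3):
  M_2 = -P(a-x)  [x≤a] = -11·(3-(3/2)) = -33/2 kN·m
Load 3 — point force P=-20 kN at a=2 m (b=L-a=4):
  M_3 = -P(a-x)  [x≤a] = -(-20)·(2-(3/2)) = 10 kN·m
Superposition: M = Σ M_i = 115 kN·m ≈ 115.000000 kN·m

M(3/2) = 115 kN·m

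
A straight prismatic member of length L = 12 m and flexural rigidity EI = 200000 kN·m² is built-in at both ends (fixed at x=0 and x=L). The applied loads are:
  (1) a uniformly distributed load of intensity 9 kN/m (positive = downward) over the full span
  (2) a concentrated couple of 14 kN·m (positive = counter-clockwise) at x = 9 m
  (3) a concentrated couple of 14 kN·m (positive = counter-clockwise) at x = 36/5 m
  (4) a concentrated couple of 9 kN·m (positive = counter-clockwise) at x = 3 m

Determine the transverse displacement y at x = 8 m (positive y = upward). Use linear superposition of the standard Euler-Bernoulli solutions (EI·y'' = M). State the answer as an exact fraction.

y(8) = -20149/10000000 m

Load 1 — uniform load w=9 kN/m over full span:
  y_1 = -wx²(L-x)²/(24EI) = -9·8²·(12-8)²/(24·200000) = -6/3125 m
Load 2 — applied couple M₀=14 kN·m at a=9 m (b=L-a=3):
  y_2 = (R_Ax³/6 - M_Ax²/2)/EI  [x≤a] with R_A=21/16, M_A=35/8 = ((21/16)·8³/6 - (35/8)·8²/2)/200000 = -7/50000 m
Load 3 — applied couple M₀=14 kN·m at a=36/5 m (b=L-a=24/5):
  y_3 = (R_Ax³/6 - M_Ax²/2 - M₀(x-a)²/2)/EI  [x>a] with R_A=42/25, M_A=112/25 = ((42/25)·8³/6 - (112/25)·8²/2 - 14·(8-(36/5))²/2)/200000 = -7/312500 m
Load 4 — applied couple M₀=9 kN·m at a=3 m (b=L-a=9):
  y_4 = (R_Ax³/6 - M_Ax²/2 - M₀(x-a)²/2)/EI  [x>a] with R_A=27/32, M_A=-27/16 = ((27/32)·8³/6 - (-27/16)·8²/2 - 9·(8-3)²/2)/200000 = 27/400000 m
Superposition: y = Σ y_i = -20149/10000000 m ≈ -0.002015 m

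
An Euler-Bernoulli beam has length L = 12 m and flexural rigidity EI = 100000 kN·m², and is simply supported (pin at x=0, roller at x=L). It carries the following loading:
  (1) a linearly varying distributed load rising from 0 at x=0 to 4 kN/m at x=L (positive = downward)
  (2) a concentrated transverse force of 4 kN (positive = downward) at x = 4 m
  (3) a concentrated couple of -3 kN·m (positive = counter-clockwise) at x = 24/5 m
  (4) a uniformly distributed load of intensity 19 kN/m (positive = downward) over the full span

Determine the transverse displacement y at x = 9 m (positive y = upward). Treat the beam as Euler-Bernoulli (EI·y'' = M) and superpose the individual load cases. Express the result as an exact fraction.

y(9) = -2486591/60000000 m

Load 1 — triangular load w₀=4 kN/m (0→w₀ over full span):
  y_1 = -w₀x(7L⁴-10L²x²+3x⁴)/(360LEI) = -4·9·(7·12⁴-10·12²·9²+3·9⁴)/(360·12·100000) = -3213/800000 m
Load 2 — point force P=4 kN at a=4 m (b=L-a=8):
  y_2 = -Pa(L-x)(2Lx-a²-x²)/(6LEI)  [x>a] = -4·4·(12-9)·(2·12·9-4²-9²)/(6·12·100000) = -119/150000 m
Load 3 — applied couple M₀=-3 kN·m at a=24/5 m (b=L-a=36/5):
  y_3 = (M₀x³/(6L)-M₀(x-a)²/2+C₁x)/EI  [x>a] with C₁=M₀(3b²-L²)/(6L)=-12/25 = ((-3)·9³/(6·12)-(-3)·(9-(24/5))²/2+(-12/25)·9)/100000 = -1647/20000000 m
Load 4 — uniform load w=19 kN/m over full span:
  y_4 = -wx(L³-2Lx²+x³)/(24EI) = -19·9·(12³-2·12·9²+9³)/(24·100000) = -29241/800000 m
Superposition: y = Σ y_i = -2486591/60000000 m ≈ -0.041443 m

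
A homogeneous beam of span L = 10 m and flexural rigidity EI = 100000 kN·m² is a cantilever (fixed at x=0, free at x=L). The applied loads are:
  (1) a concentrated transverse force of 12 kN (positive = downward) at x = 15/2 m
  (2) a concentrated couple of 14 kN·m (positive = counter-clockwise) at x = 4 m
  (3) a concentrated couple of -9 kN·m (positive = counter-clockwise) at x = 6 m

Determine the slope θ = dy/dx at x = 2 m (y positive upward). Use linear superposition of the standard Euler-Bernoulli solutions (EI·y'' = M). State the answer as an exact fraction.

Load 1 — point force P=12 kN at a=15/2 m (b=L-a=5/2):
  θ_1 = -Px(2a-x)/(2EI)  [x≤a] = -12·2·(2·(15/2)-2)/(2·100000) = -39/25000 rad
Load 2 — applied couple M₀=14 kN·m at a=4 m (b=L-a=6):
  θ_2 = M₀x/EI  [x≤a] = 14·2/100000 = 7/25000 rad
Load 3 — applied couple M₀=-9 kN·m at a=6 m (b=L-a=4):
  θ_3 = M₀x/EI  [x≤a] = (-9)·2/100000 = -9/50000 rad
Superposition: θ = Σ θ_i = -73/50000 rad ≈ -0.001460 rad

θ(2) = -73/50000 rad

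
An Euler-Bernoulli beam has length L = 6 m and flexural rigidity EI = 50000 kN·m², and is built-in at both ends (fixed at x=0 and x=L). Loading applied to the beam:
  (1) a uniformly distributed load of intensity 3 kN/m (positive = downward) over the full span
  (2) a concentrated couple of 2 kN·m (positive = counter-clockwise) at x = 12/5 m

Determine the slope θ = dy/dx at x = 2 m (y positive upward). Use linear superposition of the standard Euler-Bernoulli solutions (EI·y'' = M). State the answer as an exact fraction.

Load 1 — uniform load w=3 kN/m over full span:
  θ_1 = -wx(L-x)(L-2x)/(12EI) = -3·2·(6-2)·(6-2·2)/(12·50000) = -1/12500 rad
Load 2 — applied couple M₀=2 kN·m at a=12/5 m (b=L-a=18/5):
  θ_2 = (R_Ax²/2 - M_Ax)/EI  [x≤a] with R_A=12/25, M_A=6/25 = ((12/25)·2²/2 - (6/25)·2)/50000 = 3/312500 rad
Superposition: θ = Σ θ_i = -11/156250 rad ≈ -0.000070 rad

θ(2) = -11/156250 rad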